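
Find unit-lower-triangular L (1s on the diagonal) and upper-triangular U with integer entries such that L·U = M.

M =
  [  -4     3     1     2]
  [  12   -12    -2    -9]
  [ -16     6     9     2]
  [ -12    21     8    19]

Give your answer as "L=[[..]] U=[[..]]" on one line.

L=[[1,0,0,0],[-3,1,0,0],[4,2,1,0],[3,-4,3,1]] U=[[-4,3,1,2],[0,-3,1,-3],[0,0,3,0],[0,0,0,1]]

  r1 -= -3·r0 → [0,-3,1,-3]
  r2 -= 4·r0 → [0,-6,5,-6]
  r3 -= 3·r0 → [0,12,5,13]
  r2 -= 2·r1 → [0,0,3,0]
  r3 -= -4·r1 → [0,0,9,1]
  r3 -= 3·r2 → [0,0,0,1]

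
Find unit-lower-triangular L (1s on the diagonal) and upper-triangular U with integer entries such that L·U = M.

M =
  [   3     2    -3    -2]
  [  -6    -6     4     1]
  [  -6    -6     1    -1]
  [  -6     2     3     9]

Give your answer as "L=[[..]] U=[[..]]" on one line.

L=[[1,0,0,0],[-2,1,0,0],[-2,1,1,0],[-2,-3,3,1]] U=[[3,2,-3,-2],[0,-2,-2,-3],[0,0,-3,-2],[0,0,0,2]]

  r1 -= -2·r0 → [0,-2,-2,-3]
  r2 -= -2·r0 → [0,-2,-5,-5]
  r3 -= -2·r0 → [0,6,-3,5]
  r2 -= 1·r1 → [0,0,-3,-2]
  r3 -= -3·r1 → [0,0,-9,-4]
  r3 -= 3·r2 → [0,0,0,2]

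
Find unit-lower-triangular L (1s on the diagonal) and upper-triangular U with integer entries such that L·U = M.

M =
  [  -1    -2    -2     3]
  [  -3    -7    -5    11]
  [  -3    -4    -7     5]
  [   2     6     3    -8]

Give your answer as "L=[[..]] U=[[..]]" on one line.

  r1 -= 3·r0 → [0,-1,1,2]
  r2 -= 3·r0 → [0,2,-1,-4]
  r3 -= -2·r0 → [0,2,-1,-2]
  r2 -= -2·r1 → [0,0,1,0]
  r3 -= -2·r1 → [0,0,1,2]
  r3 -= 1·r2 → [0,0,0,2]

L=[[1,0,0,0],[3,1,0,0],[3,-2,1,0],[-2,-2,1,1]] U=[[-1,-2,-2,3],[0,-1,1,2],[0,0,1,0],[0,0,0,2]]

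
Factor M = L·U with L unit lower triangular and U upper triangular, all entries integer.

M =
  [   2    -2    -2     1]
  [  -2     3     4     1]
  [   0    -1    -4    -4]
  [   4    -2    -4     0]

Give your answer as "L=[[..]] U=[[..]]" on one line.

  R1 -= -1·R0 → [0,1,2,2]
  R2 -= 0·R0 → [0,-1,-4,-4]
  R3 -= 2·R0 → [0,2,0,-2]
  R2 -= -1·R1 → [0,0,-2,-2]
  R3 -= 2·R1 → [0,0,-4,-6]
  R3 -= 2·R2 → [0,0,0,-2]

L=[[1,0,0,0],[-1,1,0,0],[0,-1,1,0],[2,2,2,1]] U=[[2,-2,-2,1],[0,1,2,2],[0,0,-2,-2],[0,0,0,-2]]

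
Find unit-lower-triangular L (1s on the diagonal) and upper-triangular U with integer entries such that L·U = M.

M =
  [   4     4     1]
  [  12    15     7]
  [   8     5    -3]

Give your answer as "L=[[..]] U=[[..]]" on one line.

  r1 -= 3·r0 → [0,3,4]
  r2 -= 2·r0 → [0,-3,-5]
  r2 -= -1·r1 → [0,0,-1]

L=[[1,0,0],[3,1,0],[2,-1,1]] U=[[4,4,1],[0,3,4],[0,0,-1]]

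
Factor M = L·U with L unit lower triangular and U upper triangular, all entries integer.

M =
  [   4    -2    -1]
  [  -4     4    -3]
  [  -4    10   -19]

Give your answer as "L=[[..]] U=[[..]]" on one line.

  r1 -= -1·r0 → [0,2,-4]
  r2 -= -1·r0 → [0,8,-20]
  r2 -= 4·r1 → [0,0,-4]

L=[[1,0,0],[-1,1,0],[-1,4,1]] U=[[4,-2,-1],[0,2,-4],[0,0,-4]]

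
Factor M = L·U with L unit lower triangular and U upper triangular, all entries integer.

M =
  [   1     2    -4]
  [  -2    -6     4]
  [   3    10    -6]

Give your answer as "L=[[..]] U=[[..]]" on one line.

  r1 -= -2·r0 → [0,-2,-4]
  r2 -= 3·r0 → [0,4,6]
  r2 -= -2·r1 → [0,0,-2]

L=[[1,0,0],[-2,1,0],[3,-2,1]] U=[[1,2,-4],[0,-2,-4],[0,0,-2]]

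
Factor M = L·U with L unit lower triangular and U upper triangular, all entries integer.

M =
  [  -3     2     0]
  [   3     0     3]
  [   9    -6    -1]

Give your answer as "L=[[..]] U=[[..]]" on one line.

  r1 -= -1·r0 → [0,2,3]
  r2 -= -3·r0 → [0,0,-1]
  r2 -= 0·r1 → [0,0,-1]

L=[[1,0,0],[-1,1,0],[-3,0,1]] U=[[-3,2,0],[0,2,3],[0,0,-1]]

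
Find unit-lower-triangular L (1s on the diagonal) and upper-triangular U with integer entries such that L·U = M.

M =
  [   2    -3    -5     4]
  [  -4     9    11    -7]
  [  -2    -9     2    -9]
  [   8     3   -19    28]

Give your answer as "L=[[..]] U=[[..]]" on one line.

  R1 -= -2·R0 → [0,3,1,1]
  R2 -= -1·R0 → [0,-12,-3,-5]
  R3 -= 4·R0 → [0,15,1,12]
  R2 -= -4·R1 → [0,0,1,-1]
  R3 -= 5·R1 → [0,0,-4,7]
  R3 -= -4·R2 → [0,0,0,3]

L=[[1,0,0,0],[-2,1,0,0],[-1,-4,1,0],[4,5,-4,1]] U=[[2,-3,-5,4],[0,3,1,1],[0,0,1,-1],[0,0,0,3]]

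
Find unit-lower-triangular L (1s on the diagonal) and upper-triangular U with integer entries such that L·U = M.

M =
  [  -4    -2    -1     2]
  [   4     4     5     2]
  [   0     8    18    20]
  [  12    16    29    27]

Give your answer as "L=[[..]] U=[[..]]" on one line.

  row1 -= -1·row0 → [0,2,4,4]
  row2 -= 0·row0 → [0,8,18,20]
  row3 -= -3·row0 → [0,10,26,33]
  row2 -= 4·row1 → [0,0,2,4]
  row3 -= 5·row1 → [0,0,6,13]
  row3 -= 3·row2 → [0,0,0,1]

L=[[1,0,0,0],[-1,1,0,0],[0,4,1,0],[-3,5,3,1]] U=[[-4,-2,-1,2],[0,2,4,4],[0,0,2,4],[0,0,0,1]]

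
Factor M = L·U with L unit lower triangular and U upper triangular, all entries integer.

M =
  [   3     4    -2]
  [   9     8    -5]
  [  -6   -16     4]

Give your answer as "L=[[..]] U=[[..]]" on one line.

L=[[1,0,0],[3,1,0],[-2,2,1]] U=[[3,4,-2],[0,-4,1],[0,0,-2]]

  row1 -= 3·row0 → [0,-4,1]
  row2 -= -2·row0 → [0,-8,0]
  row2 -= 2·row1 → [0,0,-2]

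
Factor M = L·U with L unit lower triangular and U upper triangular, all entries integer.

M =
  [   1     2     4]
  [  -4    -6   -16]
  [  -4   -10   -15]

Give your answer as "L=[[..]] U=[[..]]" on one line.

L=[[1,0,0],[-4,1,0],[-4,-1,1]] U=[[1,2,4],[0,2,0],[0,0,1]]

  r1 -= -4·r0 → [0,2,0]
  r2 -= -4·r0 → [0,-2,1]
  r2 -= -1·r1 → [0,0,1]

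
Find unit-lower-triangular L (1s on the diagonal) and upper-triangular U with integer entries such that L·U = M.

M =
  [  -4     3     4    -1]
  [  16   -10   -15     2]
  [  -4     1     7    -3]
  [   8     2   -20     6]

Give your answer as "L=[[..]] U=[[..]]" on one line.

L=[[1,0,0,0],[-4,1,0,0],[1,-1,1,0],[-2,4,-4,1]] U=[[-4,3,4,-1],[0,2,1,-2],[0,0,4,-4],[0,0,0,-4]]

  r1 -= -4·r0 → [0,2,1,-2]
  r2 -= 1·r0 → [0,-2,3,-2]
  r3 -= -2·r0 → [0,8,-12,4]
  r2 -= -1·r1 → [0,0,4,-4]
  r3 -= 4·r1 → [0,0,-16,12]
  r3 -= -4·r2 → [0,0,0,-4]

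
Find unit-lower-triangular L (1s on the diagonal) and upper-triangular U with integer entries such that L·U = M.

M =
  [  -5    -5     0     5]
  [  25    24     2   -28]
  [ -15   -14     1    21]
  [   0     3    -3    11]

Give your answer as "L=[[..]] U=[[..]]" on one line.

  row1 -= -5·row0 → [0,-1,2,-3]
  row2 -= 3·row0 → [0,1,1,6]
  row3 -= 0·row0 → [0,3,-3,11]
  row2 -= -1·row1 → [0,0,3,3]
  row3 -= -3·row1 → [0,0,3,2]
  row3 -= 1·row2 → [0,0,0,-1]

L=[[1,0,0,0],[-5,1,0,0],[3,-1,1,0],[0,-3,1,1]] U=[[-5,-5,0,5],[0,-1,2,-3],[0,0,3,3],[0,0,0,-1]]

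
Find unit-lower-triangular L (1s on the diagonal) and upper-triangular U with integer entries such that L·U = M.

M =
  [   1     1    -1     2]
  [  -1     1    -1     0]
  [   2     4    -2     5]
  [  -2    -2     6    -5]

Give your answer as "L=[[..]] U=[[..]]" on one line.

  row1 -= -1·row0 → [0,2,-2,2]
  row2 -= 2·row0 → [0,2,0,1]
  row3 -= -2·row0 → [0,0,4,-1]
  row2 -= 1·row1 → [0,0,2,-1]
  row3 -= 0·row1 → [0,0,4,-1]
  row3 -= 2·row2 → [0,0,0,1]

L=[[1,0,0,0],[-1,1,0,0],[2,1,1,0],[-2,0,2,1]] U=[[1,1,-1,2],[0,2,-2,2],[0,0,2,-1],[0,0,0,1]]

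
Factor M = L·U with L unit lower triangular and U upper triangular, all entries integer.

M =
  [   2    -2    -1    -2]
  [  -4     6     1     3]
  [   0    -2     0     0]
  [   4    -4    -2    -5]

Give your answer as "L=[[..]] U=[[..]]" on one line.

L=[[1,0,0,0],[-2,1,0,0],[0,-1,1,0],[2,0,0,1]] U=[[2,-2,-1,-2],[0,2,-1,-1],[0,0,-1,-1],[0,0,0,-1]]

  row1 -= -2·row0 → [0,2,-1,-1]
  row2 -= 0·row0 → [0,-2,0,0]
  row3 -= 2·row0 → [0,0,0,-1]
  row2 -= -1·row1 → [0,0,-1,-1]
  row3 -= 0·row1 → [0,0,0,-1]
  row3 -= 0·row2 → [0,0,0,-1]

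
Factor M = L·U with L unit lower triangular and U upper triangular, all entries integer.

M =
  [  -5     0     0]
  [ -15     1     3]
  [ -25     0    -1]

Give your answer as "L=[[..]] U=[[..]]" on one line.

  r1 -= 3·r0 → [0,1,3]
  r2 -= 5·r0 → [0,0,-1]
  r2 -= 0·r1 → [0,0,-1]

L=[[1,0,0],[3,1,0],[5,0,1]] U=[[-5,0,0],[0,1,3],[0,0,-1]]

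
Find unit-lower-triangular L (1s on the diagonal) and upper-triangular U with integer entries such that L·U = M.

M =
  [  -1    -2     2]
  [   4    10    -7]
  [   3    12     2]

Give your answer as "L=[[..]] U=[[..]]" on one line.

L=[[1,0,0],[-4,1,0],[-3,3,1]] U=[[-1,-2,2],[0,2,1],[0,0,5]]

  r1 -= -4·r0 → [0,2,1]
  r2 -= -3·r0 → [0,6,8]
  r2 -= 3·r1 → [0,0,5]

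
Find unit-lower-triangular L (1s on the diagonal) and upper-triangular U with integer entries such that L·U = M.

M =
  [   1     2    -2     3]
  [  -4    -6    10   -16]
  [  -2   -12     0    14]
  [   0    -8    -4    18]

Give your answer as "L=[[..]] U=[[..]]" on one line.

L=[[1,0,0,0],[-4,1,0,0],[-2,-4,1,0],[0,-4,1,1]] U=[[1,2,-2,3],[0,2,2,-4],[0,0,4,4],[0,0,0,-2]]

  row1 -= -4·row0 → [0,2,2,-4]
  row2 -= -2·row0 → [0,-8,-4,20]
  row3 -= 0·row0 → [0,-8,-4,18]
  row2 -= -4·row1 → [0,0,4,4]
  row3 -= -4·row1 → [0,0,4,2]
  row3 -= 1·row2 → [0,0,0,-2]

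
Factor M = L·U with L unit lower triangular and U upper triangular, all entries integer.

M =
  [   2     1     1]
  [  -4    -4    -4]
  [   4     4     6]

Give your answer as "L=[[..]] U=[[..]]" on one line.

  row1 -= -2·row0 → [0,-2,-2]
  row2 -= 2·row0 → [0,2,4]
  row2 -= -1·row1 → [0,0,2]

L=[[1,0,0],[-2,1,0],[2,-1,1]] U=[[2,1,1],[0,-2,-2],[0,0,2]]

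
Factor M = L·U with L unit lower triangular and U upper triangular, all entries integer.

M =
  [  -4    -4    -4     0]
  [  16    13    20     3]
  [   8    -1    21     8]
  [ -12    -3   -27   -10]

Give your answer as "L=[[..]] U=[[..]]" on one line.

L=[[1,0,0,0],[-4,1,0,0],[-2,3,1,0],[3,-3,-3,1]] U=[[-4,-4,-4,0],[0,-3,4,3],[0,0,1,-1],[0,0,0,-4]]

  R1 -= -4·R0 → [0,-3,4,3]
  R2 -= -2·R0 → [0,-9,13,8]
  R3 -= 3·R0 → [0,9,-15,-10]
  R2 -= 3·R1 → [0,0,1,-1]
  R3 -= -3·R1 → [0,0,-3,-1]
  R3 -= -3·R2 → [0,0,0,-4]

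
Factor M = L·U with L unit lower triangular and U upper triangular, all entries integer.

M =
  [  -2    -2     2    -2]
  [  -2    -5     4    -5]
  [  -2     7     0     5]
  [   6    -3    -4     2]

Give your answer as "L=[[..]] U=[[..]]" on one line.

L=[[1,0,0,0],[1,1,0,0],[1,-3,1,0],[-3,3,-1,1]] U=[[-2,-2,2,-2],[0,-3,2,-3],[0,0,4,-2],[0,0,0,3]]

  row1 -= 1·row0 → [0,-3,2,-3]
  row2 -= 1·row0 → [0,9,-2,7]
  row3 -= -3·row0 → [0,-9,2,-4]
  row2 -= -3·row1 → [0,0,4,-2]
  row3 -= 3·row1 → [0,0,-4,5]
  row3 -= -1·row2 → [0,0,0,3]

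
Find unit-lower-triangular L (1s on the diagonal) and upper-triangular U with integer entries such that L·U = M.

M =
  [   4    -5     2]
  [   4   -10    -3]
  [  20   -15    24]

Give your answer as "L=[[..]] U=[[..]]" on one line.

L=[[1,0,0],[1,1,0],[5,-2,1]] U=[[4,-5,2],[0,-5,-5],[0,0,4]]

  row1 -= 1·row0 → [0,-5,-5]
  row2 -= 5·row0 → [0,10,14]
  row2 -= -2·row1 → [0,0,4]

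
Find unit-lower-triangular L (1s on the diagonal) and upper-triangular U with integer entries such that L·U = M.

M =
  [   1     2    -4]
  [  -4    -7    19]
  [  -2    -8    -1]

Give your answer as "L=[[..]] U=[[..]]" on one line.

L=[[1,0,0],[-4,1,0],[-2,-4,1]] U=[[1,2,-4],[0,1,3],[0,0,3]]

  R1 -= -4·R0 → [0,1,3]
  R2 -= -2·R0 → [0,-4,-9]
  R2 -= -4·R1 → [0,0,3]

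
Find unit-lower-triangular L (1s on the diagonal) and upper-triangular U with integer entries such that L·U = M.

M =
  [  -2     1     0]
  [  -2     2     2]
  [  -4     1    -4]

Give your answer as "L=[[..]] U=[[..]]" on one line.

  R1 -= 1·R0 → [0,1,2]
  R2 -= 2·R0 → [0,-1,-4]
  R2 -= -1·R1 → [0,0,-2]

L=[[1,0,0],[1,1,0],[2,-1,1]] U=[[-2,1,0],[0,1,2],[0,0,-2]]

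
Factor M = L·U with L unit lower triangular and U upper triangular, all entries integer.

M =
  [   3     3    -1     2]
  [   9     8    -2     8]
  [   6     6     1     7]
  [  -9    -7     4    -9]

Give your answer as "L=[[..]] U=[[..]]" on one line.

L=[[1,0,0,0],[3,1,0,0],[2,0,1,0],[-3,-2,1,1]] U=[[3,3,-1,2],[0,-1,1,2],[0,0,3,3],[0,0,0,-2]]

  row1 -= 3·row0 → [0,-1,1,2]
  row2 -= 2·row0 → [0,0,3,3]
  row3 -= -3·row0 → [0,2,1,-3]
  row2 -= 0·row1 → [0,0,3,3]
  row3 -= -2·row1 → [0,0,3,1]
  row3 -= 1·row2 → [0,0,0,-2]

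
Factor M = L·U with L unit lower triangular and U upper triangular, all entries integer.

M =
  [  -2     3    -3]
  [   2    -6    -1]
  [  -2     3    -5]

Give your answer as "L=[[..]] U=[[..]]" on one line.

L=[[1,0,0],[-1,1,0],[1,0,1]] U=[[-2,3,-3],[0,-3,-4],[0,0,-2]]

  row1 -= -1·row0 → [0,-3,-4]
  row2 -= 1·row0 → [0,0,-2]
  row2 -= 0·row1 → [0,0,-2]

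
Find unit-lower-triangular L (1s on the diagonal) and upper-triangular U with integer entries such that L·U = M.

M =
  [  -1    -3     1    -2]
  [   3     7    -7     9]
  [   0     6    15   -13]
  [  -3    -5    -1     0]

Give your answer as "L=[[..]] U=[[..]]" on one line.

  r1 -= -3·r0 → [0,-2,-4,3]
  r2 -= 0·r0 → [0,6,15,-13]
  r3 -= 3·r0 → [0,4,-4,6]
  r2 -= -3·r1 → [0,0,3,-4]
  r3 -= -2·r1 → [0,0,-12,12]
  r3 -= -4·r2 → [0,0,0,-4]

L=[[1,0,0,0],[-3,1,0,0],[0,-3,1,0],[3,-2,-4,1]] U=[[-1,-3,1,-2],[0,-2,-4,3],[0,0,3,-4],[0,0,0,-4]]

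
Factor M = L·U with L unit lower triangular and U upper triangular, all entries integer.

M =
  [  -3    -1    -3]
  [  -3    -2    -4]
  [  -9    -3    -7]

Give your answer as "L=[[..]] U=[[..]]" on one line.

L=[[1,0,0],[1,1,0],[3,0,1]] U=[[-3,-1,-3],[0,-1,-1],[0,0,2]]

  r1 -= 1·r0 → [0,-1,-1]
  r2 -= 3·r0 → [0,0,2]
  r2 -= 0·r1 → [0,0,2]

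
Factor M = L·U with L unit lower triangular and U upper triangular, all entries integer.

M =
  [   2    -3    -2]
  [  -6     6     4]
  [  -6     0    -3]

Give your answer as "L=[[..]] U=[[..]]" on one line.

L=[[1,0,0],[-3,1,0],[-3,3,1]] U=[[2,-3,-2],[0,-3,-2],[0,0,-3]]

  R1 -= -3·R0 → [0,-3,-2]
  R2 -= -3·R0 → [0,-9,-9]
  R2 -= 3·R1 → [0,0,-3]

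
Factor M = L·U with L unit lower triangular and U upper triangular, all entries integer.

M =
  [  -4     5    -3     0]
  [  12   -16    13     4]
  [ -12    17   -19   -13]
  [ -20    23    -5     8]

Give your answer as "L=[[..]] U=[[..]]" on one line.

  R1 -= -3·R0 → [0,-1,4,4]
  R2 -= 3·R0 → [0,2,-10,-13]
  R3 -= 5·R0 → [0,-2,10,8]
  R2 -= -2·R1 → [0,0,-2,-5]
  R3 -= 2·R1 → [0,0,2,0]
  R3 -= -1·R2 → [0,0,0,-5]

L=[[1,0,0,0],[-3,1,0,0],[3,-2,1,0],[5,2,-1,1]] U=[[-4,5,-3,0],[0,-1,4,4],[0,0,-2,-5],[0,0,0,-5]]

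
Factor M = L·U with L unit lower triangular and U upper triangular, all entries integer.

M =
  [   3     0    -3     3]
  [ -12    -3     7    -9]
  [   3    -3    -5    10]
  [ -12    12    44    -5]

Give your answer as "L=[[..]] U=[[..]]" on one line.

  R1 -= -4·R0 → [0,-3,-5,3]
  R2 -= 1·R0 → [0,-3,-2,7]
  R3 -= -4·R0 → [0,12,32,7]
  R2 -= 1·R1 → [0,0,3,4]
  R3 -= -4·R1 → [0,0,12,19]
  R3 -= 4·R2 → [0,0,0,3]

L=[[1,0,0,0],[-4,1,0,0],[1,1,1,0],[-4,-4,4,1]] U=[[3,0,-3,3],[0,-3,-5,3],[0,0,3,4],[0,0,0,3]]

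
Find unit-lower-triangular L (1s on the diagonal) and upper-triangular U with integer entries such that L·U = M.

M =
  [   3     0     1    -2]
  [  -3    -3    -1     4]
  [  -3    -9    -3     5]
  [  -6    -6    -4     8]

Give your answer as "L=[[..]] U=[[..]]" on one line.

L=[[1,0,0,0],[-1,1,0,0],[-1,3,1,0],[-2,2,1,1]] U=[[3,0,1,-2],[0,-3,0,2],[0,0,-2,-3],[0,0,0,3]]

  r1 -= -1·r0 → [0,-3,0,2]
  r2 -= -1·r0 → [0,-9,-2,3]
  r3 -= -2·r0 → [0,-6,-2,4]
  r2 -= 3·r1 → [0,0,-2,-3]
  r3 -= 2·r1 → [0,0,-2,0]
  r3 -= 1·r2 → [0,0,0,3]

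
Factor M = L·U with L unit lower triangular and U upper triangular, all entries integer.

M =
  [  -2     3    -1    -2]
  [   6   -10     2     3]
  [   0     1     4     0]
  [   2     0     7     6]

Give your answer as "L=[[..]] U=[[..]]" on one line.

  R1 -= -3·R0 → [0,-1,-1,-3]
  R2 -= 0·R0 → [0,1,4,0]
  R3 -= -1·R0 → [0,3,6,4]
  R2 -= -1·R1 → [0,0,3,-3]
  R3 -= -3·R1 → [0,0,3,-5]
  R3 -= 1·R2 → [0,0,0,-2]

L=[[1,0,0,0],[-3,1,0,0],[0,-1,1,0],[-1,-3,1,1]] U=[[-2,3,-1,-2],[0,-1,-1,-3],[0,0,3,-3],[0,0,0,-2]]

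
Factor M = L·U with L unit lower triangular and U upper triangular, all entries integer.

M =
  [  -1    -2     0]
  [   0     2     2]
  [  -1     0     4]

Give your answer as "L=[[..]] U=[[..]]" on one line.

L=[[1,0,0],[0,1,0],[1,1,1]] U=[[-1,-2,0],[0,2,2],[0,0,2]]

  row1 -= 0·row0 → [0,2,2]
  row2 -= 1·row0 → [0,2,4]
  row2 -= 1·row1 → [0,0,2]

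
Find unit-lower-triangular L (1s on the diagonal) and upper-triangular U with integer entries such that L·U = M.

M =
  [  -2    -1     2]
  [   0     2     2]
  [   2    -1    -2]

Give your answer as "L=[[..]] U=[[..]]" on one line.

L=[[1,0,0],[0,1,0],[-1,-1,1]] U=[[-2,-1,2],[0,2,2],[0,0,2]]

  r1 -= 0·r0 → [0,2,2]
  r2 -= -1·r0 → [0,-2,0]
  r2 -= -1·r1 → [0,0,2]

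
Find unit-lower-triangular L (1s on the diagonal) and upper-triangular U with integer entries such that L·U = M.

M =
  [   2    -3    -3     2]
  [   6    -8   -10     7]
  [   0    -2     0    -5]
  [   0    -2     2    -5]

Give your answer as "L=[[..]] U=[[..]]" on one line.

L=[[1,0,0,0],[3,1,0,0],[0,-2,1,0],[0,-2,0,1]] U=[[2,-3,-3,2],[0,1,-1,1],[0,0,-2,-3],[0,0,0,-3]]

  r1 -= 3·r0 → [0,1,-1,1]
  r2 -= 0·r0 → [0,-2,0,-5]
  r3 -= 0·r0 → [0,-2,2,-5]
  r2 -= -2·r1 → [0,0,-2,-3]
  r3 -= -2·r1 → [0,0,0,-3]
  r3 -= 0·r2 → [0,0,0,-3]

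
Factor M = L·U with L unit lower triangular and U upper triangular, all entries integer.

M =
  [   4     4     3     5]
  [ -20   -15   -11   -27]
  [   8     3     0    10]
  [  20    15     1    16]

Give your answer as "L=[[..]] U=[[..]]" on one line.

  R1 -= -5·R0 → [0,5,4,-2]
  R2 -= 2·R0 → [0,-5,-6,0]
  R3 -= 5·R0 → [0,-5,-14,-9]
  R2 -= -1·R1 → [0,0,-2,-2]
  R3 -= -1·R1 → [0,0,-10,-11]
  R3 -= 5·R2 → [0,0,0,-1]

L=[[1,0,0,0],[-5,1,0,0],[2,-1,1,0],[5,-1,5,1]] U=[[4,4,3,5],[0,5,4,-2],[0,0,-2,-2],[0,0,0,-1]]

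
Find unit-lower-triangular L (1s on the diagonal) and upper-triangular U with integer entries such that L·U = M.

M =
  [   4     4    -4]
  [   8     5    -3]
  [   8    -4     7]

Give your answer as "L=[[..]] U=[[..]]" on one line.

  R1 -= 2·R0 → [0,-3,5]
  R2 -= 2·R0 → [0,-12,15]
  R2 -= 4·R1 → [0,0,-5]

L=[[1,0,0],[2,1,0],[2,4,1]] U=[[4,4,-4],[0,-3,5],[0,0,-5]]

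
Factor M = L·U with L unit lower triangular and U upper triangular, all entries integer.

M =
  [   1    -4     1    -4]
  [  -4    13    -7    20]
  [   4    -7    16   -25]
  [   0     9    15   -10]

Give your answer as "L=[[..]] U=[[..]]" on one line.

  R1 -= -4·R0 → [0,-3,-3,4]
  R2 -= 4·R0 → [0,9,12,-9]
  R3 -= 0·R0 → [0,9,15,-10]
  R2 -= -3·R1 → [0,0,3,3]
  R3 -= -3·R1 → [0,0,6,2]
  R3 -= 2·R2 → [0,0,0,-4]

L=[[1,0,0,0],[-4,1,0,0],[4,-3,1,0],[0,-3,2,1]] U=[[1,-4,1,-4],[0,-3,-3,4],[0,0,3,3],[0,0,0,-4]]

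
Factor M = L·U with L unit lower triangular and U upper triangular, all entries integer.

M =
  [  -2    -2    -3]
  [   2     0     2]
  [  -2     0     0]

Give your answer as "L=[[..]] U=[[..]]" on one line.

L=[[1,0,0],[-1,1,0],[1,-1,1]] U=[[-2,-2,-3],[0,-2,-1],[0,0,2]]

  R1 -= -1·R0 → [0,-2,-1]
  R2 -= 1·R0 → [0,2,3]
  R2 -= -1·R1 → [0,0,2]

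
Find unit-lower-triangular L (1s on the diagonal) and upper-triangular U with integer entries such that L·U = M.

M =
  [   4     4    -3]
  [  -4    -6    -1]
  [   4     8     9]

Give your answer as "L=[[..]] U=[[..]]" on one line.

L=[[1,0,0],[-1,1,0],[1,-2,1]] U=[[4,4,-3],[0,-2,-4],[0,0,4]]

  row1 -= -1·row0 → [0,-2,-4]
  row2 -= 1·row0 → [0,4,12]
  row2 -= -2·row1 → [0,0,4]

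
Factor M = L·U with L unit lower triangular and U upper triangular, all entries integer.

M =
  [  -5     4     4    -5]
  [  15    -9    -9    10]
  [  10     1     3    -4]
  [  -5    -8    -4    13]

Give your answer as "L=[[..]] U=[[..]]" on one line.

  row1 -= -3·row0 → [0,3,3,-5]
  row2 -= -2·row0 → [0,9,11,-14]
  row3 -= 1·row0 → [0,-12,-8,18]
  row2 -= 3·row1 → [0,0,2,1]
  row3 -= -4·row1 → [0,0,4,-2]
  row3 -= 2·row2 → [0,0,0,-4]

L=[[1,0,0,0],[-3,1,0,0],[-2,3,1,0],[1,-4,2,1]] U=[[-5,4,4,-5],[0,3,3,-5],[0,0,2,1],[0,0,0,-4]]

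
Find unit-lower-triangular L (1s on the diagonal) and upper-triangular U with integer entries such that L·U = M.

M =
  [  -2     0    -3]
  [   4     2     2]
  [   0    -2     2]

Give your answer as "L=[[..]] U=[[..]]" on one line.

L=[[1,0,0],[-2,1,0],[0,-1,1]] U=[[-2,0,-3],[0,2,-4],[0,0,-2]]

  row1 -= -2·row0 → [0,2,-4]
  row2 -= 0·row0 → [0,-2,2]
  row2 -= -1·row1 → [0,0,-2]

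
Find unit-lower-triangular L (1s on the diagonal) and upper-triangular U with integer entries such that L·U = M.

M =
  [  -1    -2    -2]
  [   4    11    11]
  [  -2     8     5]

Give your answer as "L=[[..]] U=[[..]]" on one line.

L=[[1,0,0],[-4,1,0],[2,4,1]] U=[[-1,-2,-2],[0,3,3],[0,0,-3]]

  row1 -= -4·row0 → [0,3,3]
  row2 -= 2·row0 → [0,12,9]
  row2 -= 4·row1 → [0,0,-3]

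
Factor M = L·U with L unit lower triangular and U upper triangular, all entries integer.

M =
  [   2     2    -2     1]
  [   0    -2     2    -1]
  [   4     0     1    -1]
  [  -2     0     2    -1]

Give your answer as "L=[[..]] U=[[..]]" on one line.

  row1 -= 0·row0 → [0,-2,2,-1]
  row2 -= 2·row0 → [0,-4,5,-3]
  row3 -= -1·row0 → [0,2,0,0]
  row2 -= 2·row1 → [0,0,1,-1]
  row3 -= -1·row1 → [0,0,2,-1]
  row3 -= 2·row2 → [0,0,0,1]

L=[[1,0,0,0],[0,1,0,0],[2,2,1,0],[-1,-1,2,1]] U=[[2,2,-2,1],[0,-2,2,-1],[0,0,1,-1],[0,0,0,1]]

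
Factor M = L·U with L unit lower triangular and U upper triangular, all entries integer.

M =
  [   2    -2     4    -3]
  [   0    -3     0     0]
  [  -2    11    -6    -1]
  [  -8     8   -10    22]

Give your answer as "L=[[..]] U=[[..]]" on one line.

  R1 -= 0·R0 → [0,-3,0,0]
  R2 -= -1·R0 → [0,9,-2,-4]
  R3 -= -4·R0 → [0,0,6,10]
  R2 -= -3·R1 → [0,0,-2,-4]
  R3 -= 0·R1 → [0,0,6,10]
  R3 -= -3·R2 → [0,0,0,-2]

L=[[1,0,0,0],[0,1,0,0],[-1,-3,1,0],[-4,0,-3,1]] U=[[2,-2,4,-3],[0,-3,0,0],[0,0,-2,-4],[0,0,0,-2]]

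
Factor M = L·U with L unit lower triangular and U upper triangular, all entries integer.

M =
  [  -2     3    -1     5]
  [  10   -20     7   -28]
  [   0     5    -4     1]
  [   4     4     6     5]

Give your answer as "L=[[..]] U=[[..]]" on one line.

  R1 -= -5·R0 → [0,-5,2,-3]
  R2 -= 0·R0 → [0,5,-4,1]
  R3 -= -2·R0 → [0,10,4,15]
  R2 -= -1·R1 → [0,0,-2,-2]
  R3 -= -2·R1 → [0,0,8,9]
  R3 -= -4·R2 → [0,0,0,1]

L=[[1,0,0,0],[-5,1,0,0],[0,-1,1,0],[-2,-2,-4,1]] U=[[-2,3,-1,5],[0,-5,2,-3],[0,0,-2,-2],[0,0,0,1]]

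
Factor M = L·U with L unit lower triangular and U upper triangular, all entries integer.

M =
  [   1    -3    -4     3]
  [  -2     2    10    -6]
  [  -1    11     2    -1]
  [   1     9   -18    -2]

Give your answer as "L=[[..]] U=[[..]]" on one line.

  R1 -= -2·R0 → [0,-4,2,0]
  R2 -= -1·R0 → [0,8,-2,2]
  R3 -= 1·R0 → [0,12,-14,-5]
  R2 -= -2·R1 → [0,0,2,2]
  R3 -= -3·R1 → [0,0,-8,-5]
  R3 -= -4·R2 → [0,0,0,3]

L=[[1,0,0,0],[-2,1,0,0],[-1,-2,1,0],[1,-3,-4,1]] U=[[1,-3,-4,3],[0,-4,2,0],[0,0,2,2],[0,0,0,3]]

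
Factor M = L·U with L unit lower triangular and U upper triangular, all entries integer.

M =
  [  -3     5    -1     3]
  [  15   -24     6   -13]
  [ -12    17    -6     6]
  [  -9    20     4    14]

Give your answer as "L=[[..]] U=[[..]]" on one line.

L=[[1,0,0,0],[-5,1,0,0],[4,-3,1,0],[3,5,2,1]] U=[[-3,5,-1,3],[0,1,1,2],[0,0,1,0],[0,0,0,-5]]

  R1 -= -5·R0 → [0,1,1,2]
  R2 -= 4·R0 → [0,-3,-2,-6]
  R3 -= 3·R0 → [0,5,7,5]
  R2 -= -3·R1 → [0,0,1,0]
  R3 -= 5·R1 → [0,0,2,-5]
  R3 -= 2·R2 → [0,0,0,-5]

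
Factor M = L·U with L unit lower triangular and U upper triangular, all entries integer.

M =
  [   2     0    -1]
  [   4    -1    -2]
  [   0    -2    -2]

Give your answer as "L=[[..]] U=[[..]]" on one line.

  row1 -= 2·row0 → [0,-1,0]
  row2 -= 0·row0 → [0,-2,-2]
  row2 -= 2·row1 → [0,0,-2]

L=[[1,0,0],[2,1,0],[0,2,1]] U=[[2,0,-1],[0,-1,0],[0,0,-2]]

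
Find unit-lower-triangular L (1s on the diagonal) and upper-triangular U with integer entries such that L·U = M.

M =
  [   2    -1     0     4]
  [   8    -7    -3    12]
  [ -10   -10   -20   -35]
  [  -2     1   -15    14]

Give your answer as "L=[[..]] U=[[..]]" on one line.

L=[[1,0,0,0],[4,1,0,0],[-5,5,1,0],[-1,0,3,1]] U=[[2,-1,0,4],[0,-3,-3,-4],[0,0,-5,5],[0,0,0,3]]

  R1 -= 4·R0 → [0,-3,-3,-4]
  R2 -= -5·R0 → [0,-15,-20,-15]
  R3 -= -1·R0 → [0,0,-15,18]
  R2 -= 5·R1 → [0,0,-5,5]
  R3 -= 0·R1 → [0,0,-15,18]
  R3 -= 3·R2 → [0,0,0,3]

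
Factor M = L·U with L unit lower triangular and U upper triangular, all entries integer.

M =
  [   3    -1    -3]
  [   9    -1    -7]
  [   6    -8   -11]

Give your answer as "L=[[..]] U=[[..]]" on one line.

  r1 -= 3·r0 → [0,2,2]
  r2 -= 2·r0 → [0,-6,-5]
  r2 -= -3·r1 → [0,0,1]

L=[[1,0,0],[3,1,0],[2,-3,1]] U=[[3,-1,-3],[0,2,2],[0,0,1]]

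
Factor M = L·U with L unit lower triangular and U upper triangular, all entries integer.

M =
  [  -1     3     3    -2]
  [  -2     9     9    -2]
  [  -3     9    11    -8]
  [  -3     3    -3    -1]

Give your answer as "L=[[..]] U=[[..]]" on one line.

L=[[1,0,0,0],[2,1,0,0],[3,0,1,0],[3,-2,-3,1]] U=[[-1,3,3,-2],[0,3,3,2],[0,0,2,-2],[0,0,0,3]]

  r1 -= 2·r0 → [0,3,3,2]
  r2 -= 3·r0 → [0,0,2,-2]
  r3 -= 3·r0 → [0,-6,-12,5]
  r2 -= 0·r1 → [0,0,2,-2]
  r3 -= -2·r1 → [0,0,-6,9]
  r3 -= -3·r2 → [0,0,0,3]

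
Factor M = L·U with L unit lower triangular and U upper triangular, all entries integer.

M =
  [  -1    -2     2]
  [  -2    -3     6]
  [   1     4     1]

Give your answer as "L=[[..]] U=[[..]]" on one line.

L=[[1,0,0],[2,1,0],[-1,2,1]] U=[[-1,-2,2],[0,1,2],[0,0,-1]]

  r1 -= 2·r0 → [0,1,2]
  r2 -= -1·r0 → [0,2,3]
  r2 -= 2·r1 → [0,0,-1]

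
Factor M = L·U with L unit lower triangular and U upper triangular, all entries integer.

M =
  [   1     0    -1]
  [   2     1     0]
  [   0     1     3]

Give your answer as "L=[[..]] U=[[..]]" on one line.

L=[[1,0,0],[2,1,0],[0,1,1]] U=[[1,0,-1],[0,1,2],[0,0,1]]

  r1 -= 2·r0 → [0,1,2]
  r2 -= 0·r0 → [0,1,3]
  r2 -= 1·r1 → [0,0,1]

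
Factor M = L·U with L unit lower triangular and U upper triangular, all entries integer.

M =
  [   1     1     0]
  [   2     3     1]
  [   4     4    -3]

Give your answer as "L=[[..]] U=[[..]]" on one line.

L=[[1,0,0],[2,1,0],[4,0,1]] U=[[1,1,0],[0,1,1],[0,0,-3]]

  r1 -= 2·r0 → [0,1,1]
  r2 -= 4·r0 → [0,0,-3]
  r2 -= 0·r1 → [0,0,-3]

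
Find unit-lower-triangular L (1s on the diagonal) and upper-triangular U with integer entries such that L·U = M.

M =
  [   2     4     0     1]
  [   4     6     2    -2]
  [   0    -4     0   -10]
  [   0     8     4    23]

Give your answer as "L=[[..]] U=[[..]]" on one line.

  row1 -= 2·row0 → [0,-2,2,-4]
  row2 -= 0·row0 → [0,-4,0,-10]
  row3 -= 0·row0 → [0,8,4,23]
  row2 -= 2·row1 → [0,0,-4,-2]
  row3 -= -4·row1 → [0,0,12,7]
  row3 -= -3·row2 → [0,0,0,1]

L=[[1,0,0,0],[2,1,0,0],[0,2,1,0],[0,-4,-3,1]] U=[[2,4,0,1],[0,-2,2,-4],[0,0,-4,-2],[0,0,0,1]]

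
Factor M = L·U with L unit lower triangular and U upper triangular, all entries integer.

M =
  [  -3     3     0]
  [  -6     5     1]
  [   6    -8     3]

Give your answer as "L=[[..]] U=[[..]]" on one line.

L=[[1,0,0],[2,1,0],[-2,2,1]] U=[[-3,3,0],[0,-1,1],[0,0,1]]

  row1 -= 2·row0 → [0,-1,1]
  row2 -= -2·row0 → [0,-2,3]
  row2 -= 2·row1 → [0,0,1]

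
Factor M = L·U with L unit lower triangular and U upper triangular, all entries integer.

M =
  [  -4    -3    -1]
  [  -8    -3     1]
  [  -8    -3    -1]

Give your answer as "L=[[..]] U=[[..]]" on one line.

  row1 -= 2·row0 → [0,3,3]
  row2 -= 2·row0 → [0,3,1]
  row2 -= 1·row1 → [0,0,-2]

L=[[1,0,0],[2,1,0],[2,1,1]] U=[[-4,-3,-1],[0,3,3],[0,0,-2]]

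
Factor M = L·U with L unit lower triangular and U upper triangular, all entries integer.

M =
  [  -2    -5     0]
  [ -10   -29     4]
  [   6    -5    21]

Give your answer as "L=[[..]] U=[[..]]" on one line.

L=[[1,0,0],[5,1,0],[-3,5,1]] U=[[-2,-5,0],[0,-4,4],[0,0,1]]

  row1 -= 5·row0 → [0,-4,4]
  row2 -= -3·row0 → [0,-20,21]
  row2 -= 5·row1 → [0,0,1]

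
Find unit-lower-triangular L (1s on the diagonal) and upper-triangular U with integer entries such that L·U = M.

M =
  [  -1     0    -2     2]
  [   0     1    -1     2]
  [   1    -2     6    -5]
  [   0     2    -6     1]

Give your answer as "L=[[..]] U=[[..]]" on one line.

  r1 -= 0·r0 → [0,1,-1,2]
  r2 -= -1·r0 → [0,-2,4,-3]
  r3 -= 0·r0 → [0,2,-6,1]
  r2 -= -2·r1 → [0,0,2,1]
  r3 -= 2·r1 → [0,0,-4,-3]
  r3 -= -2·r2 → [0,0,0,-1]

L=[[1,0,0,0],[0,1,0,0],[-1,-2,1,0],[0,2,-2,1]] U=[[-1,0,-2,2],[0,1,-1,2],[0,0,2,1],[0,0,0,-1]]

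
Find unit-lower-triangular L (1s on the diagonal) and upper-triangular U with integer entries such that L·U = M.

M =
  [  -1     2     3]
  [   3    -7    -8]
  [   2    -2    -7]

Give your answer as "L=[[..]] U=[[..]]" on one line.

  r1 -= -3·r0 → [0,-1,1]
  r2 -= -2·r0 → [0,2,-1]
  r2 -= -2·r1 → [0,0,1]

L=[[1,0,0],[-3,1,0],[-2,-2,1]] U=[[-1,2,3],[0,-1,1],[0,0,1]]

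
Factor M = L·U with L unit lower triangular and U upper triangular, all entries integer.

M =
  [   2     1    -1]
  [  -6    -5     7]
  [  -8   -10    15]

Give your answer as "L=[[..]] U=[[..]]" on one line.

  R1 -= -3·R0 → [0,-2,4]
  R2 -= -4·R0 → [0,-6,11]
  R2 -= 3·R1 → [0,0,-1]

L=[[1,0,0],[-3,1,0],[-4,3,1]] U=[[2,1,-1],[0,-2,4],[0,0,-1]]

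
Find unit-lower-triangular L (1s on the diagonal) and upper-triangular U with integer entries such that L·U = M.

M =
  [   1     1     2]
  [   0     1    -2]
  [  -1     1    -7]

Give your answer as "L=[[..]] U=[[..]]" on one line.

  R1 -= 0·R0 → [0,1,-2]
  R2 -= -1·R0 → [0,2,-5]
  R2 -= 2·R1 → [0,0,-1]

L=[[1,0,0],[0,1,0],[-1,2,1]] U=[[1,1,2],[0,1,-2],[0,0,-1]]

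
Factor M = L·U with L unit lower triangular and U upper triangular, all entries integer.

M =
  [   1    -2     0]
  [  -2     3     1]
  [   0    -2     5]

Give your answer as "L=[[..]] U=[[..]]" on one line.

  row1 -= -2·row0 → [0,-1,1]
  row2 -= 0·row0 → [0,-2,5]
  row2 -= 2·row1 → [0,0,3]

L=[[1,0,0],[-2,1,0],[0,2,1]] U=[[1,-2,0],[0,-1,1],[0,0,3]]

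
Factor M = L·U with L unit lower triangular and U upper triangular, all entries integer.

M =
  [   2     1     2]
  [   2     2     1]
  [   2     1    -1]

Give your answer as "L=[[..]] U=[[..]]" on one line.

  r1 -= 1·r0 → [0,1,-1]
  r2 -= 1·r0 → [0,0,-3]
  r2 -= 0·r1 → [0,0,-3]

L=[[1,0,0],[1,1,0],[1,0,1]] U=[[2,1,2],[0,1,-1],[0,0,-3]]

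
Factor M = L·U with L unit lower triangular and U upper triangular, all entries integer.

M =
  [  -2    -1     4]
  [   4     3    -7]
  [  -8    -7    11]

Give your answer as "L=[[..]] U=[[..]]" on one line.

  row1 -= -2·row0 → [0,1,1]
  row2 -= 4·row0 → [0,-3,-5]
  row2 -= -3·row1 → [0,0,-2]

L=[[1,0,0],[-2,1,0],[4,-3,1]] U=[[-2,-1,4],[0,1,1],[0,0,-2]]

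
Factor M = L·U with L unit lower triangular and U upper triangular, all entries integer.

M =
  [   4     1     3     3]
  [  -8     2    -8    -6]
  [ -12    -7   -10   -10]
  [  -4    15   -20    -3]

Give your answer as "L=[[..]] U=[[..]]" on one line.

L=[[1,0,0,0],[-2,1,0,0],[-3,-1,1,0],[-1,4,3,1]] U=[[4,1,3,3],[0,4,-2,0],[0,0,-3,-1],[0,0,0,3]]

  row1 -= -2·row0 → [0,4,-2,0]
  row2 -= -3·row0 → [0,-4,-1,-1]
  row3 -= -1·row0 → [0,16,-17,0]
  row2 -= -1·row1 → [0,0,-3,-1]
  row3 -= 4·row1 → [0,0,-9,0]
  row3 -= 3·row2 → [0,0,0,3]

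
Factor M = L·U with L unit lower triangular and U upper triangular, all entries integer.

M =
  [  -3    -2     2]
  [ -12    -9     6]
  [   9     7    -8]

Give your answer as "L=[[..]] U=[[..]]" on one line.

  r1 -= 4·r0 → [0,-1,-2]
  r2 -= -3·r0 → [0,1,-2]
  r2 -= -1·r1 → [0,0,-4]

L=[[1,0,0],[4,1,0],[-3,-1,1]] U=[[-3,-2,2],[0,-1,-2],[0,0,-4]]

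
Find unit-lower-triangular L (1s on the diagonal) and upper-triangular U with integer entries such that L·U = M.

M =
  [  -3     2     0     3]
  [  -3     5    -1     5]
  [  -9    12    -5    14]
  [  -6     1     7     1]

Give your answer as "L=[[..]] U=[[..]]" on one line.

L=[[1,0,0,0],[1,1,0,0],[3,2,1,0],[2,-1,-2,1]] U=[[-3,2,0,3],[0,3,-1,2],[0,0,-3,1],[0,0,0,-1]]

  row1 -= 1·row0 → [0,3,-1,2]
  row2 -= 3·row0 → [0,6,-5,5]
  row3 -= 2·row0 → [0,-3,7,-5]
  row2 -= 2·row1 → [0,0,-3,1]
  row3 -= -1·row1 → [0,0,6,-3]
  row3 -= -2·row2 → [0,0,0,-1]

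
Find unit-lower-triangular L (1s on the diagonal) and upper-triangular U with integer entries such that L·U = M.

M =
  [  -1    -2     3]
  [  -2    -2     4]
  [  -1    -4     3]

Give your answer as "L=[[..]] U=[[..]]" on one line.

  r1 -= 2·r0 → [0,2,-2]
  r2 -= 1·r0 → [0,-2,0]
  r2 -= -1·r1 → [0,0,-2]

L=[[1,0,0],[2,1,0],[1,-1,1]] U=[[-1,-2,3],[0,2,-2],[0,0,-2]]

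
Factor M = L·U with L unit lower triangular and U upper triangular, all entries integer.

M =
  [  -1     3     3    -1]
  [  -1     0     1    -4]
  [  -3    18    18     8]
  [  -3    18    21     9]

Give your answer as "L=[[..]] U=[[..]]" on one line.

L=[[1,0,0,0],[1,1,0,0],[3,-3,1,0],[3,-3,2,1]] U=[[-1,3,3,-1],[0,-3,-2,-3],[0,0,3,2],[0,0,0,-1]]

  r1 -= 1·r0 → [0,-3,-2,-3]
  r2 -= 3·r0 → [0,9,9,11]
  r3 -= 3·r0 → [0,9,12,12]
  r2 -= -3·r1 → [0,0,3,2]
  r3 -= -3·r1 → [0,0,6,3]
  r3 -= 2·r2 → [0,0,0,-1]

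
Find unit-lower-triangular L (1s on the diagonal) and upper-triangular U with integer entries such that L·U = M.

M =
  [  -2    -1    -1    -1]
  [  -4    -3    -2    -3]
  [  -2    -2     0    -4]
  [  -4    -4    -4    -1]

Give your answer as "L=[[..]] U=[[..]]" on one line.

  row1 -= 2·row0 → [0,-1,0,-1]
  row2 -= 1·row0 → [0,-1,1,-3]
  row3 -= 2·row0 → [0,-2,-2,1]
  row2 -= 1·row1 → [0,0,1,-2]
  row3 -= 2·row1 → [0,0,-2,3]
  row3 -= -2·row2 → [0,0,0,-1]

L=[[1,0,0,0],[2,1,0,0],[1,1,1,0],[2,2,-2,1]] U=[[-2,-1,-1,-1],[0,-1,0,-1],[0,0,1,-2],[0,0,0,-1]]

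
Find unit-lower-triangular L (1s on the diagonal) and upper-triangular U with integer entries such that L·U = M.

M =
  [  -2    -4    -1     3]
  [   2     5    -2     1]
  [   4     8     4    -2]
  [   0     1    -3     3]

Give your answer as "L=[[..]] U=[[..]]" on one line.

L=[[1,0,0,0],[-1,1,0,0],[-2,0,1,0],[0,1,0,1]] U=[[-2,-4,-1,3],[0,1,-3,4],[0,0,2,4],[0,0,0,-1]]

  R1 -= -1·R0 → [0,1,-3,4]
  R2 -= -2·R0 → [0,0,2,4]
  R3 -= 0·R0 → [0,1,-3,3]
  R2 -= 0·R1 → [0,0,2,4]
  R3 -= 1·R1 → [0,0,0,-1]
  R3 -= 0·R2 → [0,0,0,-1]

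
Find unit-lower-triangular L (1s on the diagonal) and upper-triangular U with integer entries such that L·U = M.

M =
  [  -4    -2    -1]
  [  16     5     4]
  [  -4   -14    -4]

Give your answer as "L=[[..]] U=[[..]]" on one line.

  r1 -= -4·r0 → [0,-3,0]
  r2 -= 1·r0 → [0,-12,-3]
  r2 -= 4·r1 → [0,0,-3]

L=[[1,0,0],[-4,1,0],[1,4,1]] U=[[-4,-2,-1],[0,-3,0],[0,0,-3]]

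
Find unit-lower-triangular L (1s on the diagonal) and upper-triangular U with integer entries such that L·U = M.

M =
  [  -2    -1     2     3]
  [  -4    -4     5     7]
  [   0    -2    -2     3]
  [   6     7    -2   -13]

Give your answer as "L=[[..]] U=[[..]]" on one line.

L=[[1,0,0,0],[2,1,0,0],[0,1,1,0],[-3,-2,-2,1]] U=[[-2,-1,2,3],[0,-2,1,1],[0,0,-3,2],[0,0,0,2]]

  row1 -= 2·row0 → [0,-2,1,1]
  row2 -= 0·row0 → [0,-2,-2,3]
  row3 -= -3·row0 → [0,4,4,-4]
  row2 -= 1·row1 → [0,0,-3,2]
  row3 -= -2·row1 → [0,0,6,-2]
  row3 -= -2·row2 → [0,0,0,2]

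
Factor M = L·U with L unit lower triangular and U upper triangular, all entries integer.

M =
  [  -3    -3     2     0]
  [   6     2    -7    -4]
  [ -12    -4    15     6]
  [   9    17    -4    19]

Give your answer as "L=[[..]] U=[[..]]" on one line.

  r1 -= -2·r0 → [0,-4,-3,-4]
  r2 -= 4·r0 → [0,8,7,6]
  r3 -= -3·r0 → [0,8,2,19]
  r2 -= -2·r1 → [0,0,1,-2]
  r3 -= -2·r1 → [0,0,-4,11]
  r3 -= -4·r2 → [0,0,0,3]

L=[[1,0,0,0],[-2,1,0,0],[4,-2,1,0],[-3,-2,-4,1]] U=[[-3,-3,2,0],[0,-4,-3,-4],[0,0,1,-2],[0,0,0,3]]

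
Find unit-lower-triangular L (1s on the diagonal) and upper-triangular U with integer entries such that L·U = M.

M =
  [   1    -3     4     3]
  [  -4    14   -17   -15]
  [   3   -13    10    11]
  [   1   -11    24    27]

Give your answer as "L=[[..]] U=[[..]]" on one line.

  R1 -= -4·R0 → [0,2,-1,-3]
  R2 -= 3·R0 → [0,-4,-2,2]
  R3 -= 1·R0 → [0,-8,20,24]
  R2 -= -2·R1 → [0,0,-4,-4]
  R3 -= -4·R1 → [0,0,16,12]
  R3 -= -4·R2 → [0,0,0,-4]

L=[[1,0,0,0],[-4,1,0,0],[3,-2,1,0],[1,-4,-4,1]] U=[[1,-3,4,3],[0,2,-1,-3],[0,0,-4,-4],[0,0,0,-4]]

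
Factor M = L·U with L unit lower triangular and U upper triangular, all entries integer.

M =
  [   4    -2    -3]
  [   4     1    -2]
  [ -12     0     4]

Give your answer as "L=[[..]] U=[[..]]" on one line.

L=[[1,0,0],[1,1,0],[-3,-2,1]] U=[[4,-2,-3],[0,3,1],[0,0,-3]]

  row1 -= 1·row0 → [0,3,1]
  row2 -= -3·row0 → [0,-6,-5]
  row2 -= -2·row1 → [0,0,-3]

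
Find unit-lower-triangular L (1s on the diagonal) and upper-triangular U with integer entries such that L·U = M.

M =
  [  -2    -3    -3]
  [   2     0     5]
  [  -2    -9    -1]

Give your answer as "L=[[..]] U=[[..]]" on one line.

  r1 -= -1·r0 → [0,-3,2]
  r2 -= 1·r0 → [0,-6,2]
  r2 -= 2·r1 → [0,0,-2]

L=[[1,0,0],[-1,1,0],[1,2,1]] U=[[-2,-3,-3],[0,-3,2],[0,0,-2]]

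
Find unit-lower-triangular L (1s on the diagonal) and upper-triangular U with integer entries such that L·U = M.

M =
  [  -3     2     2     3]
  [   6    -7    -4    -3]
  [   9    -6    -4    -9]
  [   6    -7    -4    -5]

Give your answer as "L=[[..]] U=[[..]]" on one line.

  row1 -= -2·row0 → [0,-3,0,3]
  row2 -= -3·row0 → [0,0,2,0]
  row3 -= -2·row0 → [0,-3,0,1]
  row2 -= 0·row1 → [0,0,2,0]
  row3 -= 1·row1 → [0,0,0,-2]
  row3 -= 0·row2 → [0,0,0,-2]

L=[[1,0,0,0],[-2,1,0,0],[-3,0,1,0],[-2,1,0,1]] U=[[-3,2,2,3],[0,-3,0,3],[0,0,2,0],[0,0,0,-2]]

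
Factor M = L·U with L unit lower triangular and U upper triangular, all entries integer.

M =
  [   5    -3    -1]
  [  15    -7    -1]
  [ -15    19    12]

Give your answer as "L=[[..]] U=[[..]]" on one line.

L=[[1,0,0],[3,1,0],[-3,5,1]] U=[[5,-3,-1],[0,2,2],[0,0,-1]]

  row1 -= 3·row0 → [0,2,2]
  row2 -= -3·row0 → [0,10,9]
  row2 -= 5·row1 → [0,0,-1]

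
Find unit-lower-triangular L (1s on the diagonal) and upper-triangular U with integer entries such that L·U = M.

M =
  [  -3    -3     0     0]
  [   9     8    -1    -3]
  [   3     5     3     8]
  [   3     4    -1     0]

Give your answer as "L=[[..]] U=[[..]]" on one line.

L=[[1,0,0,0],[-3,1,0,0],[-1,-2,1,0],[-1,-1,-2,1]] U=[[-3,-3,0,0],[0,-1,-1,-3],[0,0,1,2],[0,0,0,1]]

  row1 -= -3·row0 → [0,-1,-1,-3]
  row2 -= -1·row0 → [0,2,3,8]
  row3 -= -1·row0 → [0,1,-1,0]
  row2 -= -2·row1 → [0,0,1,2]
  row3 -= -1·row1 → [0,0,-2,-3]
  row3 -= -2·row2 → [0,0,0,1]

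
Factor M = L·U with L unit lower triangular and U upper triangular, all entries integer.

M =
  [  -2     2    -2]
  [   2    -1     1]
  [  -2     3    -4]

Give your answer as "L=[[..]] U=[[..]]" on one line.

  r1 -= -1·r0 → [0,1,-1]
  r2 -= 1·r0 → [0,1,-2]
  r2 -= 1·r1 → [0,0,-1]

L=[[1,0,0],[-1,1,0],[1,1,1]] U=[[-2,2,-2],[0,1,-1],[0,0,-1]]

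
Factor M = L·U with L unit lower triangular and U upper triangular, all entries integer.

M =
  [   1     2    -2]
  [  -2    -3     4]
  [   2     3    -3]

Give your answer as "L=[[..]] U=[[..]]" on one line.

  r1 -= -2·r0 → [0,1,0]
  r2 -= 2·r0 → [0,-1,1]
  r2 -= -1·r1 → [0,0,1]

L=[[1,0,0],[-2,1,0],[2,-1,1]] U=[[1,2,-2],[0,1,0],[0,0,1]]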